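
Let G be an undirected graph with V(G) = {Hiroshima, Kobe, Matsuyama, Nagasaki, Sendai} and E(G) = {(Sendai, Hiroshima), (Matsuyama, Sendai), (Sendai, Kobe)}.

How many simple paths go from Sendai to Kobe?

1

Sendai–Kobe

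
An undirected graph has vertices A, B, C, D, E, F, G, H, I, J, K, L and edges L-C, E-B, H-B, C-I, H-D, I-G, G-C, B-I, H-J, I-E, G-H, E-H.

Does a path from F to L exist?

F has no edges, so nothing is reachable from it.

No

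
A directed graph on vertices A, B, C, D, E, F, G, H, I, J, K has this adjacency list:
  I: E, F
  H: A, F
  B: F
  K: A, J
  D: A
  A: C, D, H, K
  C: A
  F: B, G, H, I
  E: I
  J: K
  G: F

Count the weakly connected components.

From A: component {A, B, C, D, E, F, G, H, I, J, K}.
That's 1 component.

1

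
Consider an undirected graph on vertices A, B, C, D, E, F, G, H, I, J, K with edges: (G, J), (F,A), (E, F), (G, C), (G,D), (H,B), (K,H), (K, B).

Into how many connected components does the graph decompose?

From A: component {A, E, F}.
From B: component {B, H, K}.
From C: component {C, D, G, J}.
From I: component {I}.
That's 4 components.

4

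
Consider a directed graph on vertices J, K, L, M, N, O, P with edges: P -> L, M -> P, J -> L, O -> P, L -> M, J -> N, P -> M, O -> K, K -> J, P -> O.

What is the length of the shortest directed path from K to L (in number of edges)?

2

Distance 0: K.
Distance 1: J.
Distance 2: L, N — contains L.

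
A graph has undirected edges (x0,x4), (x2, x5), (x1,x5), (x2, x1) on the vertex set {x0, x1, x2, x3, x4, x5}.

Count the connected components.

From x0: component {x0, x4}.
From x1: component {x1, x2, x5}.
From x3: component {x3}.
That's 3 components.

3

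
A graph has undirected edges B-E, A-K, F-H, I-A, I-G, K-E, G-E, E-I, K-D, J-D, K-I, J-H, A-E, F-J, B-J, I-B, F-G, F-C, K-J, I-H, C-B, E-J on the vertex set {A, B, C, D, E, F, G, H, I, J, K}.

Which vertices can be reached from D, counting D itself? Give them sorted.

A, B, C, D, E, F, G, H, I, J, K

Start at D.
Its neighbours: J, K.
Then their neighbours: A, B, E, F, H, I.
Then next layer: C, G.
Every vertex is now reached.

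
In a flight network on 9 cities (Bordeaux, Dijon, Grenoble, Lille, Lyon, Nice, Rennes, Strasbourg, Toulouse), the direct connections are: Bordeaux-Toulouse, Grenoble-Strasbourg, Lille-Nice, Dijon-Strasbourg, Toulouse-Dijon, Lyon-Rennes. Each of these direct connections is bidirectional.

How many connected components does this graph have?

From Bordeaux: component {Bordeaux, Dijon, Grenoble, Strasbourg, Toulouse}.
From Lille: component {Lille, Nice}.
From Lyon: component {Lyon, Rennes}.
That's 3 components.

3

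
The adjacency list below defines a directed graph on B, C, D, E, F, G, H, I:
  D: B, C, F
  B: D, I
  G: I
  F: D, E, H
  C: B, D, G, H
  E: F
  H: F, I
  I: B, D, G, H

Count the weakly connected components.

From B: component {B, C, D, E, F, G, H, I}.
That's 1 component.

1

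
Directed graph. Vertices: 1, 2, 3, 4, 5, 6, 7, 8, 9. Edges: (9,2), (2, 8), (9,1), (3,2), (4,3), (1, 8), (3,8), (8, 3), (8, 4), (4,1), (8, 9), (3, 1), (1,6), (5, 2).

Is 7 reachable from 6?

No

6 has no outgoing edges, so nothing is reachable from it.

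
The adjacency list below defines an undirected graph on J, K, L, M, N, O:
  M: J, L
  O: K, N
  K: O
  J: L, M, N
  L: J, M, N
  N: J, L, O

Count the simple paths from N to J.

3

N–J
N–L–J
N–L–M–J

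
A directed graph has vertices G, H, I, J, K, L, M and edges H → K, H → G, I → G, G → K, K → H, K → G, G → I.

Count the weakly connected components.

4

From G: component {G, H, I, K}.
From J: component {J}.
From L: component {L}.
From M: component {M}.
That's 4 components.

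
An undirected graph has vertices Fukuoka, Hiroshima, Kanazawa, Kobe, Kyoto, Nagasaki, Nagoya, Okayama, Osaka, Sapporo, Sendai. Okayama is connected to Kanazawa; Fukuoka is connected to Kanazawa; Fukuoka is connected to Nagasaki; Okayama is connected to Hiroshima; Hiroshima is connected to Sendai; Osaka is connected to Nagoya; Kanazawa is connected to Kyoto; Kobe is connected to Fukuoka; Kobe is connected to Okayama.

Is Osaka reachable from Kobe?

No

Explore from Kobe.
Distance 1: reach Fukuoka, Okayama.
Distance 2: reach Hiroshima, Kanazawa, Nagasaki.
Distance 3: reach Kyoto, Sendai.
The search is exhausted without reaching Osaka; it lies in a different component.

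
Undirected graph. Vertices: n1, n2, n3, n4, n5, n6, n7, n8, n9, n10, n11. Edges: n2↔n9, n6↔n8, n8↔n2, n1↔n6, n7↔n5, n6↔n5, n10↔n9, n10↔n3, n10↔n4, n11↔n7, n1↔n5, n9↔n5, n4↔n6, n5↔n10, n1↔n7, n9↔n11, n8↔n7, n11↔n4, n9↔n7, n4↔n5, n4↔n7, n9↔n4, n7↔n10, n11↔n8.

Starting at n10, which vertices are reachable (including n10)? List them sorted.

n1, n2, n3, n4, n5, n6, n7, n8, n9, n10, n11

Start at n10.
Its neighbours: n3, n4, n5, n7, n9.
Then their neighbours: n1, n2, n6, n8, n11.
Every vertex is now reached.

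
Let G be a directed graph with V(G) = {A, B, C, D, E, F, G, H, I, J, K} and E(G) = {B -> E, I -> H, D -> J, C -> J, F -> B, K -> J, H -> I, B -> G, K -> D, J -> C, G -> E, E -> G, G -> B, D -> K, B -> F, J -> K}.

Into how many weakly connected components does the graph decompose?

From A: component {A}.
From B: component {B, E, F, G}.
From C: component {C, D, J, K}.
From H: component {H, I}.
That's 4 components.

4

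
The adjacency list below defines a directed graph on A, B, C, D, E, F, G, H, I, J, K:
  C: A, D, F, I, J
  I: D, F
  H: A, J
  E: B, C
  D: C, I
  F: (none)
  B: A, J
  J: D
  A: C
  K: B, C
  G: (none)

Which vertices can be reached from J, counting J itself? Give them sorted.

A, C, D, F, I, J

Start at J.
Its neighbours: D.
Then their neighbours: C, I.
Then next layer: A, F.
Nothing further is reachable.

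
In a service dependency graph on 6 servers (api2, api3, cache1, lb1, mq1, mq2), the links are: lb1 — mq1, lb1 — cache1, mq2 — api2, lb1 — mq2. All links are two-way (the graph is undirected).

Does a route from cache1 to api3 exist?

No

Explore from cache1.
Distance 1: reach lb1.
Distance 2: reach mq1, mq2.
Distance 3: reach api2.
The search is exhausted without reaching api3; it lies in a different component.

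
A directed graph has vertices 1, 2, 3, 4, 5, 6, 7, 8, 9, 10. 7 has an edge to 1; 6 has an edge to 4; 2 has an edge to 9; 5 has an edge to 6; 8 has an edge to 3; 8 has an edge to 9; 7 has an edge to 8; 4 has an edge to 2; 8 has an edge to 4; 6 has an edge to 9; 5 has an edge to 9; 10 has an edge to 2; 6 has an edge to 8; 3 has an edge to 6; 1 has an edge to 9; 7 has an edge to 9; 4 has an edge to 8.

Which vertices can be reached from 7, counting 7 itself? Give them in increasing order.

Start at 7.
Its neighbours: 1, 8, 9.
Then their neighbours: 3, 4.
Then next layer: 2, 6.
Nothing further is reachable.

1, 2, 3, 4, 6, 7, 8, 9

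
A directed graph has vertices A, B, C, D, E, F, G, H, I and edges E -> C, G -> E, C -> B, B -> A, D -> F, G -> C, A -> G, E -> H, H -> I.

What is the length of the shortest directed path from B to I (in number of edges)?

Distance 0: B.
Distance 1: A.
Distance 2: G.
Distance 3: C, E.
Distance 4: H.
Distance 5: I — contains I.

5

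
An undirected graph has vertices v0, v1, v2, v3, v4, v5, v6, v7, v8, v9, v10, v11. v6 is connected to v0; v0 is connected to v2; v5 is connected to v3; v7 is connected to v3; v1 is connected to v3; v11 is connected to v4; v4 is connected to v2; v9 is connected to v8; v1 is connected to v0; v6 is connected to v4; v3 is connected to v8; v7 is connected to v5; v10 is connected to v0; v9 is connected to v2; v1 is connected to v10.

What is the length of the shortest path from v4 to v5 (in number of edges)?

Distance 0: v4.
Distance 1: v2, v6, v11.
Distance 2: v0, v9.
Distance 3: v1, v8, v10.
Distance 4: v3.
Distance 5: v5, v7 — contains v5.

5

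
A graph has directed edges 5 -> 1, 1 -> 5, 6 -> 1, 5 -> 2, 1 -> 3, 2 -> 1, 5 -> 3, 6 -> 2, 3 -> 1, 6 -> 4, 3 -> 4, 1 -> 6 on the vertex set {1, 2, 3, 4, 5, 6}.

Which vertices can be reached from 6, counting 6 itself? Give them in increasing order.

1, 2, 3, 4, 5, 6

Start at 6.
Its neighbours: 1, 2, 4.
Then their neighbours: 3, 5.
Every vertex is now reached.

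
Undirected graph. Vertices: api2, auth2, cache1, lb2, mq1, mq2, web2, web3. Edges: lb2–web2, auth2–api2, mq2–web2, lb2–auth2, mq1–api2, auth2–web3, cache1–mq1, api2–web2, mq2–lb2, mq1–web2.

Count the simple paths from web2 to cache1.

web2–api2–mq1–cache1
web2–lb2–auth2–api2–mq1–cache1
web2–mq1–cache1
web2–mq2–lb2–auth2–api2–mq1–cache1

4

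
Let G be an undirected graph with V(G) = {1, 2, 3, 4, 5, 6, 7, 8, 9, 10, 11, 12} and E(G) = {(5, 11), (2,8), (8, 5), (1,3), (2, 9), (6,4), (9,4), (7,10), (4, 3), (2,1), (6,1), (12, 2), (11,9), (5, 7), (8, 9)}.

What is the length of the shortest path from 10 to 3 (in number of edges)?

6

Distance 0: 10.
Distance 1: 7.
Distance 2: 5.
Distance 3: 8, 11.
Distance 4: 2, 9.
Distance 5: 1, 4, 12.
Distance 6: 3, 6 — contains 3.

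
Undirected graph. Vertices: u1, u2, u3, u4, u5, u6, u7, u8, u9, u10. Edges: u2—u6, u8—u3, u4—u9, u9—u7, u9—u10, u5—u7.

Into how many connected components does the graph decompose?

4

From u1: component {u1}.
From u2: component {u2, u6}.
From u3: component {u3, u8}.
From u4: component {u4, u5, u7, u9, u10}.
That's 4 components.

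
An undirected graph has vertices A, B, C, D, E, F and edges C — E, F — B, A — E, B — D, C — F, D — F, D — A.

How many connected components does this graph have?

1

From A: component {A, B, C, D, E, F}.
That's 1 component.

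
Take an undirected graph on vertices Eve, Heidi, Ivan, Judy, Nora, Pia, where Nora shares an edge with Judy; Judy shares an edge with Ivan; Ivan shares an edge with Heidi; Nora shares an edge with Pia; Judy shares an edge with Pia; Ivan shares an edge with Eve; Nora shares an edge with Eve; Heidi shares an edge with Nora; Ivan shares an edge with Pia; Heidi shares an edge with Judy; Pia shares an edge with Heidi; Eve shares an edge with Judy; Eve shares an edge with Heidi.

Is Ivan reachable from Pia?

Yes

Explore from Pia.
Distance 1: reach Heidi, Ivan, Judy, Nora.
Found Ivan.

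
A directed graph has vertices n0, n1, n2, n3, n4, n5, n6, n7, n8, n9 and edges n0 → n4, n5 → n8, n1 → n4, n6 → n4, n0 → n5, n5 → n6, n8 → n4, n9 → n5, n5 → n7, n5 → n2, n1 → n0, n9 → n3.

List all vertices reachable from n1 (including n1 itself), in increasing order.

n0, n1, n2, n4, n5, n6, n7, n8

Start at n1.
Its neighbours: n0, n4.
Then their neighbours: n5.
Then next layer: n2, n6, n7, n8.
Nothing further is reachable.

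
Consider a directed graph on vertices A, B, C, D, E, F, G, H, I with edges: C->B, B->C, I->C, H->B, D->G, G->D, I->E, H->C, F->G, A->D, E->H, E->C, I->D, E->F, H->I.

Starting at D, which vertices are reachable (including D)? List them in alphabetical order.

D, G

Start at D.
Its neighbours: G.
Nothing further is reachable.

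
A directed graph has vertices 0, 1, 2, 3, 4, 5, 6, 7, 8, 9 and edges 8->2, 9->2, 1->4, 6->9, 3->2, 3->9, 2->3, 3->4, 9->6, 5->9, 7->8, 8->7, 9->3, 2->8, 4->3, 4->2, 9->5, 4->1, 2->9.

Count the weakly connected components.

2

From 0: component {0}.
From 1: component {1, 2, 3, 4, 5, 6, 7, 8, 9}.
That's 2 components.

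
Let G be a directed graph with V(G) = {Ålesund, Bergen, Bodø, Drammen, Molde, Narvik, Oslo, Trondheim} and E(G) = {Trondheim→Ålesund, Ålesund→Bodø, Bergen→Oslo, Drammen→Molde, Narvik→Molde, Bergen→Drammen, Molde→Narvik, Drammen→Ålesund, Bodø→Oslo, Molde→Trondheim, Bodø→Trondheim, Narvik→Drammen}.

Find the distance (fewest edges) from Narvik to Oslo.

4

Distance 0: Narvik.
Distance 1: Drammen, Molde.
Distance 2: Ålesund, Trondheim.
Distance 3: Bodø.
Distance 4: Oslo — contains Oslo.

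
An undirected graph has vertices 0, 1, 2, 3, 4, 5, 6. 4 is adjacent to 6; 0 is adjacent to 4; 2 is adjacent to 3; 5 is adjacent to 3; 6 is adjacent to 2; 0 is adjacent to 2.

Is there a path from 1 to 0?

1 has no edges, so nothing is reachable from it.

No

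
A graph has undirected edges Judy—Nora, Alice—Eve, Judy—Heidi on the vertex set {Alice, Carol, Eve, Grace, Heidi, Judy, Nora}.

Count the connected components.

From Alice: component {Alice, Eve}.
From Carol: component {Carol}.
From Grace: component {Grace}.
From Heidi: component {Heidi, Judy, Nora}.
That's 4 components.

4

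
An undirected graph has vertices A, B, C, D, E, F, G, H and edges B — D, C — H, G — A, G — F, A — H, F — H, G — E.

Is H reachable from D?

Explore from D.
Distance 1: reach B.
The search is exhausted without reaching H; it lies in a different component.

No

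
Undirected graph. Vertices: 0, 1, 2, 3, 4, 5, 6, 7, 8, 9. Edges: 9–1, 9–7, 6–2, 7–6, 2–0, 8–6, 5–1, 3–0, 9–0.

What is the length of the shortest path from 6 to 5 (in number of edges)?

Distance 0: 6.
Distance 1: 2, 7, 8.
Distance 2: 0, 9.
Distance 3: 1, 3.
Distance 4: 5 — contains 5.

4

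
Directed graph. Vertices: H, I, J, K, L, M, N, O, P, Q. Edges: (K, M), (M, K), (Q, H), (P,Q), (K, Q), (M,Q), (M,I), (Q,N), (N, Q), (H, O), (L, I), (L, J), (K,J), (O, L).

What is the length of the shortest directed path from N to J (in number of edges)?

5

Distance 0: N.
Distance 1: Q.
Distance 2: H.
Distance 3: O.
Distance 4: L.
Distance 5: I, J — contains J.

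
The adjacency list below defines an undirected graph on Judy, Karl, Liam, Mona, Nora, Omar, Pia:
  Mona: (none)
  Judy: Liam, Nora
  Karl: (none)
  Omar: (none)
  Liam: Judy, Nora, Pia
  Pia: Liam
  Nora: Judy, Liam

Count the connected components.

From Judy: component {Judy, Liam, Nora, Pia}.
From Karl: component {Karl}.
From Mona: component {Mona}.
From Omar: component {Omar}.
That's 4 components.

4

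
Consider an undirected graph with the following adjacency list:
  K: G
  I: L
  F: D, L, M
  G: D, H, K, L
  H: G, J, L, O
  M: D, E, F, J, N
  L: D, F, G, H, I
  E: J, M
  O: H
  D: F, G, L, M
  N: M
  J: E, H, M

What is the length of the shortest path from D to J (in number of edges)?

Distance 0: D.
Distance 1: F, G, L, M.
Distance 2: E, H, I, J, K, N — contains J.

2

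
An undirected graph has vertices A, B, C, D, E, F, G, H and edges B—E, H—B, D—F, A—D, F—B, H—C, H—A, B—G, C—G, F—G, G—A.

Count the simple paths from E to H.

8

E–B–F–D–A–G–C–H
E–B–F–D–A–H
E–B–F–G–A–H
E–B–F–G–C–H
E–B–G–A–H
E–B–G–C–H
E–B–G–F–D–A–H
E–B–H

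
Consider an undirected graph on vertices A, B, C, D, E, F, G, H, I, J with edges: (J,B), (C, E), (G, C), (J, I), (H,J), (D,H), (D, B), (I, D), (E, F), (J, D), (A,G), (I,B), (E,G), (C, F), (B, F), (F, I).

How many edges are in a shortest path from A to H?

Distance 0: A.
Distance 1: G.
Distance 2: C, E.
Distance 3: F.
Distance 4: B, I.
Distance 5: D, J.
Distance 6: H — contains H.

6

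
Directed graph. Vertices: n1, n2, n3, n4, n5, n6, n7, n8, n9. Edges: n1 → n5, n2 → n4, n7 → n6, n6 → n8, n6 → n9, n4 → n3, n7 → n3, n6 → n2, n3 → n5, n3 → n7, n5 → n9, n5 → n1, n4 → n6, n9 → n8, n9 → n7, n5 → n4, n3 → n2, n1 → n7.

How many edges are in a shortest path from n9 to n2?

3

Distance 0: n9.
Distance 1: n7, n8.
Distance 2: n3, n6.
Distance 3: n2, n5 — contains n2.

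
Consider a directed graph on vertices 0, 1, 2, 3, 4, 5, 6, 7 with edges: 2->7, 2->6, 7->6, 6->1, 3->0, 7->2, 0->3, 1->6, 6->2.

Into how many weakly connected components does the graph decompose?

From 0: component {0, 3}.
From 1: component {1, 2, 6, 7}.
From 4: component {4}.
From 5: component {5}.
That's 4 components.

4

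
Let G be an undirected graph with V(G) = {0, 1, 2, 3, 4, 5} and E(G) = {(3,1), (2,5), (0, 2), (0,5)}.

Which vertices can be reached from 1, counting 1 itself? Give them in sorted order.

1, 3

Start at 1.
Its neighbours: 3.
Nothing further is reachable.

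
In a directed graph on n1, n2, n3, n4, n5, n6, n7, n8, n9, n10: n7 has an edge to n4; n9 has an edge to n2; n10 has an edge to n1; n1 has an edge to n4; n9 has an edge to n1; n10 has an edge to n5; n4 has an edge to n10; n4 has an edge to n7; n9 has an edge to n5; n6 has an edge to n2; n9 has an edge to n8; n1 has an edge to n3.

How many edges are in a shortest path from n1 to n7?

Distance 0: n1.
Distance 1: n3, n4.
Distance 2: n7, n10 — contains n7.

2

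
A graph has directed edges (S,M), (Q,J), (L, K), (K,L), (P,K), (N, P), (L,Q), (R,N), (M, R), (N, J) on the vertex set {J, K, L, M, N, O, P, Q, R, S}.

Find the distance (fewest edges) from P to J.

Distance 0: P.
Distance 1: K.
Distance 2: L.
Distance 3: Q.
Distance 4: J — contains J.

4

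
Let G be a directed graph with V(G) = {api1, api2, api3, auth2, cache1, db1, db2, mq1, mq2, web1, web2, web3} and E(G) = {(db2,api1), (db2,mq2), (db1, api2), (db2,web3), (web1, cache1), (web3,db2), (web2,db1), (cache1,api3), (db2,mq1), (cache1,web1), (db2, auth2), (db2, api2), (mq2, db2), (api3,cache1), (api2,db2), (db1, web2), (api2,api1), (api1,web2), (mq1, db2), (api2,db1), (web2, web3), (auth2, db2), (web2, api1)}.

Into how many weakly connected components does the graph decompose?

From api1: component {api1, api2, auth2, db1, db2, mq1, mq2, web2, web3}.
From api3: component {api3, cache1, web1}.
That's 2 components.

2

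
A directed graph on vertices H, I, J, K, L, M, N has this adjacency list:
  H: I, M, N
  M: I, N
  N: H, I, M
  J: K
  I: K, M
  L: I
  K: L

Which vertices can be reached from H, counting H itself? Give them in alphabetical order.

Start at H.
Its neighbours: I, M, N.
Then their neighbours: K.
Then next layer: L.
Nothing further is reachable.

H, I, K, L, M, N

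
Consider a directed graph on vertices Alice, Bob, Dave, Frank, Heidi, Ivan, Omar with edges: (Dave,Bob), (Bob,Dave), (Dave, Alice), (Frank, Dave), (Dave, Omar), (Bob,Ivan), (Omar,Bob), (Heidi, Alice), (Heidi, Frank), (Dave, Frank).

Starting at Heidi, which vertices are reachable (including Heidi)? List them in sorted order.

Alice, Bob, Dave, Frank, Heidi, Ivan, Omar

Start at Heidi.
Its neighbours: Alice, Frank.
Then their neighbours: Dave.
Then next layer: Bob, Omar.
Then next layer: Ivan.
Every vertex is now reached.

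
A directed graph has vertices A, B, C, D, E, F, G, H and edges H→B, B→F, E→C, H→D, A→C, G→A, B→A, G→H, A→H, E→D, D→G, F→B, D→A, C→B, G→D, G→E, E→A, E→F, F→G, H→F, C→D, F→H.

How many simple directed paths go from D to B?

15

D→A→C→B
D→A→H→B
D→A→H→F→B
D→A→H→F→G→E→C→B
D→G→A→C→B
D→G→A→H→B
D→G→A→H→F→B
D→G→E→A→C→B
D→G→E→A→H→B
D→G→E→A→H→F→B
D→G→E→C→B
D→G→E→F→B
D→G→E→F→H→B
D→G→H→B
D→G→H→F→B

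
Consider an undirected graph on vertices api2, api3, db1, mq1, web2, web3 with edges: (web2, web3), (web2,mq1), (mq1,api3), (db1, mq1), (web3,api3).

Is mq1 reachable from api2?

No

api2 has no edges, so nothing is reachable from it.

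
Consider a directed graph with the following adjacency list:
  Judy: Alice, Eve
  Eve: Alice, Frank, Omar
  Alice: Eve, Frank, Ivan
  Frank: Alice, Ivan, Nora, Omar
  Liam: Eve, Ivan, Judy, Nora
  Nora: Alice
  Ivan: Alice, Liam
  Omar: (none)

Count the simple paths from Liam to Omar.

15

Liam→Eve→Alice→Frank→Omar
Liam→Eve→Frank→Omar
Liam→Eve→Omar
Liam→Ivan→Alice→Eve→Frank→Omar
Liam→Ivan→Alice→Eve→Omar
Liam→Ivan→Alice→Frank→Omar
Liam→Judy→Alice→Eve→Frank→Omar
Liam→Judy→Alice→Eve→Omar
Liam→Judy→Alice→Frank→Omar
Liam→Judy→Eve→Alice→Frank→Omar
Liam→Judy→Eve→Frank→Omar
Liam→Judy→Eve→Omar
Liam→Nora→Alice→Eve→Frank→Omar
Liam→Nora→Alice→Eve→Omar
Liam→Nora→Alice→Frank→Omar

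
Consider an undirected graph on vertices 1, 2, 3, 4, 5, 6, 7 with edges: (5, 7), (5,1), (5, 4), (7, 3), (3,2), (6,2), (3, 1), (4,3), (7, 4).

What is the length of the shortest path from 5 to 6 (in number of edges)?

Distance 0: 5.
Distance 1: 1, 4, 7.
Distance 2: 3.
Distance 3: 2.
Distance 4: 6 — contains 6.

4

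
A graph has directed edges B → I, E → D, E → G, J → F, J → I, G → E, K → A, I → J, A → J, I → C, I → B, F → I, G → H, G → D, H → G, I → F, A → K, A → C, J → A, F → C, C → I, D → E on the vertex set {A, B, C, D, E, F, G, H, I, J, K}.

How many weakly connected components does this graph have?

2

From A: component {A, B, C, F, I, J, K}.
From D: component {D, E, G, H}.
That's 2 components.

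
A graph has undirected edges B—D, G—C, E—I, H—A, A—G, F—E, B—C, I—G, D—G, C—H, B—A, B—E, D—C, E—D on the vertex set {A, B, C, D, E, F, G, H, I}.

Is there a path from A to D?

Explore from A.
Distance 1: reach B, G, H.
Distance 2: reach C, D, E, I.
Found D.

Yes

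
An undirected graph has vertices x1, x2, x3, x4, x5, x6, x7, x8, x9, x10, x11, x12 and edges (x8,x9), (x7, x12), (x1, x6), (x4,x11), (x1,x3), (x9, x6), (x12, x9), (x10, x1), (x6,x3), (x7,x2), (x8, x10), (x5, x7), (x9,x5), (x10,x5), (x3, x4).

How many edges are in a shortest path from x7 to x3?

Distance 0: x7.
Distance 1: x2, x5, x12.
Distance 2: x9, x10.
Distance 3: x1, x6, x8.
Distance 4: x3 — contains x3.

4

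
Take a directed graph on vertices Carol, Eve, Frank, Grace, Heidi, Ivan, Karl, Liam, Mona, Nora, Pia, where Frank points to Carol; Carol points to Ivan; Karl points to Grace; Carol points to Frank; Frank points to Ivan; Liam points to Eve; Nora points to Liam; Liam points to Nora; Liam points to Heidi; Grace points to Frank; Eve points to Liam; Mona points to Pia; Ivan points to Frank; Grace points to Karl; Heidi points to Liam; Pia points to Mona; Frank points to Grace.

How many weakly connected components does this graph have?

3

From Carol: component {Carol, Frank, Grace, Ivan, Karl}.
From Eve: component {Eve, Heidi, Liam, Nora}.
From Mona: component {Mona, Pia}.
That's 3 components.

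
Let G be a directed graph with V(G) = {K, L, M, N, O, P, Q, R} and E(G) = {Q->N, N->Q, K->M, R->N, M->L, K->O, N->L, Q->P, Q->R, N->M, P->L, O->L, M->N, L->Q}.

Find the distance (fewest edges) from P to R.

3

Distance 0: P.
Distance 1: L.
Distance 2: Q.
Distance 3: N, R — contains R.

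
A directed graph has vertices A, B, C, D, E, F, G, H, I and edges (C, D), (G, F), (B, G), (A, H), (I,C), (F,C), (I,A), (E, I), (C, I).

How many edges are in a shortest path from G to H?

Distance 0: G.
Distance 1: F.
Distance 2: C.
Distance 3: D, I.
Distance 4: A.
Distance 5: H — contains H.

5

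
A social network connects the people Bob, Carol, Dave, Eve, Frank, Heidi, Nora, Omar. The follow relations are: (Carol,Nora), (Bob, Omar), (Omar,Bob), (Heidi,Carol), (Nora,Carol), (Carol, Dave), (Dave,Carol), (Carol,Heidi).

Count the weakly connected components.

4

From Bob: component {Bob, Omar}.
From Carol: component {Carol, Dave, Heidi, Nora}.
From Eve: component {Eve}.
From Frank: component {Frank}.
That's 4 components.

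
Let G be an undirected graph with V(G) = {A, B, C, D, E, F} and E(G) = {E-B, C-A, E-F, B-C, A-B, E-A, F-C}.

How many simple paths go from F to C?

F–C
F–E–A–B–C
F–E–A–C
F–E–B–A–C
F–E–B–C

5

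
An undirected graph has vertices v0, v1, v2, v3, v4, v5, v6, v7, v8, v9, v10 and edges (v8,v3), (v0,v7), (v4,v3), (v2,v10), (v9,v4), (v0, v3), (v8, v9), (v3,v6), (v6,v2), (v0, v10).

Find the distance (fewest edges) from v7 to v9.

4

Distance 0: v7.
Distance 1: v0.
Distance 2: v3, v10.
Distance 3: v2, v4, v6, v8.
Distance 4: v9 — contains v9.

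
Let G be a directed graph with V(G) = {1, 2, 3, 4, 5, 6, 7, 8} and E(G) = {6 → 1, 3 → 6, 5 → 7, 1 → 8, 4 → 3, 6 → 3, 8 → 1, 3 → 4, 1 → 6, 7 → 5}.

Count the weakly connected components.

From 1: component {1, 3, 4, 6, 8}.
From 2: component {2}.
From 5: component {5, 7}.
That's 3 components.

3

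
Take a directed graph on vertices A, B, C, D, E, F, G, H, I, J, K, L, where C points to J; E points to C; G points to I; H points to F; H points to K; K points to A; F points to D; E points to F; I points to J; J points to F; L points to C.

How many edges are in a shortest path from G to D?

4

Distance 0: G.
Distance 1: I.
Distance 2: J.
Distance 3: F.
Distance 4: D — contains D.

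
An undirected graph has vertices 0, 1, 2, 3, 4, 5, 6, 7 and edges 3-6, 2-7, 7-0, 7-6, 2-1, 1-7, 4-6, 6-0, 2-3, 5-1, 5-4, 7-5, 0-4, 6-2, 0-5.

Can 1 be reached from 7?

Explore from 7.
Distance 1: reach 0, 1, 2, 5, 6.
Found 1.

Yes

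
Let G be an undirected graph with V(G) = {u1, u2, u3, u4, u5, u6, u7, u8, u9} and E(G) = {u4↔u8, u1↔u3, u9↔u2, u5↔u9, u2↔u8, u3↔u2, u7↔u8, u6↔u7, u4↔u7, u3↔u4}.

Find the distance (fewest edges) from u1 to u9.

3

Distance 0: u1.
Distance 1: u3.
Distance 2: u2, u4.
Distance 3: u7, u8, u9 — contains u9.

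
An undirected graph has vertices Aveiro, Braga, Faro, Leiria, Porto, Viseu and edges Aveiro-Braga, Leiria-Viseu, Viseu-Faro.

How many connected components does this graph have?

From Aveiro: component {Aveiro, Braga}.
From Faro: component {Faro, Leiria, Viseu}.
From Porto: component {Porto}.
That's 3 components.

3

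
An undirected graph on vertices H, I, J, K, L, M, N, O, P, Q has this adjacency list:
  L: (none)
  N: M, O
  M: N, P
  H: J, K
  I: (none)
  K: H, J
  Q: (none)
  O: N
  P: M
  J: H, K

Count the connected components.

From H: component {H, J, K}.
From I: component {I}.
From L: component {L}.
From M: component {M, N, O, P}.
From Q: component {Q}.
That's 5 components.

5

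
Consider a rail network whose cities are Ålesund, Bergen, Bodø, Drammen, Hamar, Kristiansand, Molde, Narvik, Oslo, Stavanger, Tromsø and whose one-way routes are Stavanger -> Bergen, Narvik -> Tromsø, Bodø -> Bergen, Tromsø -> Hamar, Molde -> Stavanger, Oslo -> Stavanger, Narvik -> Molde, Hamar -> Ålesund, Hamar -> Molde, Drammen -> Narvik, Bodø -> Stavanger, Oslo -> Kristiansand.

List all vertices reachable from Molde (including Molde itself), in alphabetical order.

Bergen, Molde, Stavanger

Start at Molde.
Its neighbours: Stavanger.
Then their neighbours: Bergen.
Nothing further is reachable.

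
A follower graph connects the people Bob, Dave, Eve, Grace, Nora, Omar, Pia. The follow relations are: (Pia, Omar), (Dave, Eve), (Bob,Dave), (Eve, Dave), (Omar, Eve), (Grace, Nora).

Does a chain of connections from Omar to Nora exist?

No

Explore from Omar.
Distance 1: reach Eve.
Distance 2: reach Dave.
The search from Omar is exhausted; no directed path reaches Nora.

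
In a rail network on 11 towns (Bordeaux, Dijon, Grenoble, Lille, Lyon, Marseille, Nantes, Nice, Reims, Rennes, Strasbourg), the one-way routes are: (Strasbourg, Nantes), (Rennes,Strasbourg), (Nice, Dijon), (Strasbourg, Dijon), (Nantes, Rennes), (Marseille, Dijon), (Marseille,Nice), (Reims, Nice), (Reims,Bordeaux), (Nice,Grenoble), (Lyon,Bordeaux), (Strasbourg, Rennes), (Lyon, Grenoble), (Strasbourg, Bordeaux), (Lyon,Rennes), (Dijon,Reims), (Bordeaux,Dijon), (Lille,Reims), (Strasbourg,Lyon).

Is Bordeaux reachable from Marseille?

Yes

Explore from Marseille.
Distance 1: reach Dijon, Nice.
Distance 2: reach Grenoble, Reims.
Distance 3: reach Bordeaux.
Found Bordeaux.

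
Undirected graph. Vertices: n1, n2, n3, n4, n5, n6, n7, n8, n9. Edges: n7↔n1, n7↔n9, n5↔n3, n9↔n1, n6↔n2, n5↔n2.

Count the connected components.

From n1: component {n1, n7, n9}.
From n2: component {n2, n3, n5, n6}.
From n4: component {n4}.
From n8: component {n8}.
That's 4 components.

4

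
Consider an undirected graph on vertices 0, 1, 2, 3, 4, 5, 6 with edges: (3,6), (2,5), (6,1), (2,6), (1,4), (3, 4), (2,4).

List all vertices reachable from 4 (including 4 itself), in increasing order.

Start at 4.
Its neighbours: 1, 2, 3.
Then their neighbours: 5, 6.
Nothing further is reachable.

1, 2, 3, 4, 5, 6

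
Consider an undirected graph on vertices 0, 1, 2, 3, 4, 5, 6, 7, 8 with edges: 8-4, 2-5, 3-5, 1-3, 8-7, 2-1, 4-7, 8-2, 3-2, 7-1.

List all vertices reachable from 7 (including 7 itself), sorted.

Start at 7.
Its neighbours: 1, 4, 8.
Then their neighbours: 2, 3.
Then next layer: 5.
Nothing further is reachable.

1, 2, 3, 4, 5, 7, 8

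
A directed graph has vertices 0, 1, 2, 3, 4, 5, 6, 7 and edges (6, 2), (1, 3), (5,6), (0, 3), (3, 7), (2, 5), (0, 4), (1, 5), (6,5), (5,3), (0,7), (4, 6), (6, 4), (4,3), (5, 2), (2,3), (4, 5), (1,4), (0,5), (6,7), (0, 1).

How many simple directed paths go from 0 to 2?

12

0→1→4→5→2
0→1→4→5→6→2
0→1→4→6→2
0→1→4→6→5→2
0→1→5→2
0→1→5→6→2
0→4→5→2
0→4→5→6→2
0→4→6→2
0→4→6→5→2
0→5→2
0→5→6→2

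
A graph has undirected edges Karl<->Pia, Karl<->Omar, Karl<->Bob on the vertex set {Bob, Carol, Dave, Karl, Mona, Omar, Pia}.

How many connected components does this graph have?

From Bob: component {Bob, Karl, Omar, Pia}.
From Carol: component {Carol}.
From Dave: component {Dave}.
From Mona: component {Mona}.
That's 4 components.

4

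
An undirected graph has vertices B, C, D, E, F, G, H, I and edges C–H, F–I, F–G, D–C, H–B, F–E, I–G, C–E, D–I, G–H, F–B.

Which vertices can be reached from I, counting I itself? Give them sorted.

B, C, D, E, F, G, H, I

Start at I.
Its neighbours: D, F, G.
Then their neighbours: B, C, E, H.
Every vertex is now reached.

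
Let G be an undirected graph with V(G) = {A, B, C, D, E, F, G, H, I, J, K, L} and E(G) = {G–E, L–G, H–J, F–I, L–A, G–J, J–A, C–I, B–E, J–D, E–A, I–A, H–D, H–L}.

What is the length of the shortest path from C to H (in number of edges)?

Distance 0: C.
Distance 1: I.
Distance 2: A, F.
Distance 3: E, J, L.
Distance 4: B, D, G, H — contains H.

4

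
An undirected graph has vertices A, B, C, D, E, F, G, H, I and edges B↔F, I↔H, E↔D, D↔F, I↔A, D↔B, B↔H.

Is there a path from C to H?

No

C has no edges, so nothing is reachable from it.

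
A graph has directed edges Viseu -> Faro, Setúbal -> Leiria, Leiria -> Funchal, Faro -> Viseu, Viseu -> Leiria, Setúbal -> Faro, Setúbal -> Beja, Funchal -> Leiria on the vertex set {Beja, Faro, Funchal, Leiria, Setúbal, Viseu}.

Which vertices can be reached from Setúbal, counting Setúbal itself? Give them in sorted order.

Beja, Faro, Funchal, Leiria, Setúbal, Viseu

Start at Setúbal.
Its neighbours: Beja, Faro, Leiria.
Then their neighbours: Funchal, Viseu.
Every vertex is now reached.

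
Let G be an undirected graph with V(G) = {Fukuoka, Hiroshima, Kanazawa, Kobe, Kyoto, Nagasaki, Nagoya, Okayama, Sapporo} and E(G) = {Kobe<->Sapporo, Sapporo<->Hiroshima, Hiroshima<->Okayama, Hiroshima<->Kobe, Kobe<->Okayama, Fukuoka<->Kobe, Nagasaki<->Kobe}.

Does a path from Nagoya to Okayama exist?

No

Nagoya has no edges, so nothing is reachable from it.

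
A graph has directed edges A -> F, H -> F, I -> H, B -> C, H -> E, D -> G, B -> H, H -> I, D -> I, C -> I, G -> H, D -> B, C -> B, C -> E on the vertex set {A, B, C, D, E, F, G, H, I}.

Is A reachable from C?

No

Explore from C.
Distance 1: reach B, E, I.
Distance 2: reach H.
Distance 3: reach F.
The search from C is exhausted; no directed path reaches A.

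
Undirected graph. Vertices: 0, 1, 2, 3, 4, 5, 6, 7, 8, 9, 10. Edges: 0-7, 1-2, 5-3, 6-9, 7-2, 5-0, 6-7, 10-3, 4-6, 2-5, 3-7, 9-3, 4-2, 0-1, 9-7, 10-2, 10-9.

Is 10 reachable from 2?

Explore from 2.
Distance 1: reach 1, 4, 5, 7, 10.
Found 10.

Yes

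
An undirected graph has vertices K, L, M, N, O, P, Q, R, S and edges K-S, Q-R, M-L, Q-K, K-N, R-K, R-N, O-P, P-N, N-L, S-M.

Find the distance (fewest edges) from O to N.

2

Distance 0: O.
Distance 1: P.
Distance 2: N — contains N.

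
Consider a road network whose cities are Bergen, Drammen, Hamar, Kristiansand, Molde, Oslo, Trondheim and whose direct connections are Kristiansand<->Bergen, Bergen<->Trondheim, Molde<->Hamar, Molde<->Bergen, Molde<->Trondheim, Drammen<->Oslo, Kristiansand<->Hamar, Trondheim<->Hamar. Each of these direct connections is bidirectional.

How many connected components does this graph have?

2

From Bergen: component {Bergen, Hamar, Kristiansand, Molde, Trondheim}.
From Drammen: component {Drammen, Oslo}.
That's 2 components.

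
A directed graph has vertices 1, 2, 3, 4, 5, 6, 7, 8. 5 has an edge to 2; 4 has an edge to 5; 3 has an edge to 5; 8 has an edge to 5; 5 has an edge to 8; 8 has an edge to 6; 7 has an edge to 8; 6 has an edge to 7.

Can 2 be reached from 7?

Explore from 7.
Distance 1: reach 8.
Distance 2: reach 5, 6.
Distance 3: reach 2.
Found 2.

Yes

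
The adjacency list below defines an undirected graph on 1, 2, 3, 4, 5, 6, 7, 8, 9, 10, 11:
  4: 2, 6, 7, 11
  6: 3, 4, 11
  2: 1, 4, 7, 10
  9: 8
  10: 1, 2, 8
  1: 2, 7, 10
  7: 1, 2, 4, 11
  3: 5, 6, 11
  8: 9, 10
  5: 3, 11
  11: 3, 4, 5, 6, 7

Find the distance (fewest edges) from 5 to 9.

6

Distance 0: 5.
Distance 1: 3, 11.
Distance 2: 4, 6, 7.
Distance 3: 1, 2.
Distance 4: 10.
Distance 5: 8.
Distance 6: 9 — contains 9.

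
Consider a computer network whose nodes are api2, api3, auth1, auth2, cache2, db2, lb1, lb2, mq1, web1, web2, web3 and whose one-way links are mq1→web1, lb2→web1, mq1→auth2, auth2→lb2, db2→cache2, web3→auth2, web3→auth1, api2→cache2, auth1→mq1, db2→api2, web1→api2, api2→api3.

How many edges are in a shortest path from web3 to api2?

Distance 0: web3.
Distance 1: auth1, auth2.
Distance 2: lb2, mq1.
Distance 3: web1.
Distance 4: api2 — contains api2.

4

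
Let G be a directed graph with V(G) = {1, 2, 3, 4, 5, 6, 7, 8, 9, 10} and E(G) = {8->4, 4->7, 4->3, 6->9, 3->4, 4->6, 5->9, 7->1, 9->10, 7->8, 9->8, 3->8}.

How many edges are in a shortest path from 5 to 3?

Distance 0: 5.
Distance 1: 9.
Distance 2: 8, 10.
Distance 3: 4.
Distance 4: 3, 6, 7 — contains 3.

4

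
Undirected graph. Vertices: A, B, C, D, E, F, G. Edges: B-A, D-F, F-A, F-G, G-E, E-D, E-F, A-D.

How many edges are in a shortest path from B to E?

Distance 0: B.
Distance 1: A.
Distance 2: D, F.
Distance 3: E, G — contains E.

3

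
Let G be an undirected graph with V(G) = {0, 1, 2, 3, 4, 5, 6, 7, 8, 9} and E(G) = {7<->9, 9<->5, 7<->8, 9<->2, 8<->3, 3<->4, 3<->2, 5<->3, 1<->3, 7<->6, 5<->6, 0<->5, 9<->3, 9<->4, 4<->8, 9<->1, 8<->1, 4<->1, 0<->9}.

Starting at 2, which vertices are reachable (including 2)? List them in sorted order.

Start at 2.
Its neighbours: 3, 9.
Then their neighbours: 0, 1, 4, 5, 7, 8.
Then next layer: 6.
Every vertex is now reached.

0, 1, 2, 3, 4, 5, 6, 7, 8, 9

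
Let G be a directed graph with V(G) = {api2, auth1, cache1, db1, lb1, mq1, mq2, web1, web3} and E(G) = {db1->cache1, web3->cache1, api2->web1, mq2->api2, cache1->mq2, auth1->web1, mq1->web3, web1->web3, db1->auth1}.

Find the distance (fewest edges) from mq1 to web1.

5

Distance 0: mq1.
Distance 1: web3.
Distance 2: cache1.
Distance 3: mq2.
Distance 4: api2.
Distance 5: web1 — contains web1.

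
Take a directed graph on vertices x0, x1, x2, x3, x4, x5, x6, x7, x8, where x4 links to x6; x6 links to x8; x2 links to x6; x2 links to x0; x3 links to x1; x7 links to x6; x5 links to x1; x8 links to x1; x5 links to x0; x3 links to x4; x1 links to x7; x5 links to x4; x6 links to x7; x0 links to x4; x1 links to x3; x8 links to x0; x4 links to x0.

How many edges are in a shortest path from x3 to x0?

Distance 0: x3.
Distance 1: x1, x4.
Distance 2: x0, x6, x7 — contains x0.

2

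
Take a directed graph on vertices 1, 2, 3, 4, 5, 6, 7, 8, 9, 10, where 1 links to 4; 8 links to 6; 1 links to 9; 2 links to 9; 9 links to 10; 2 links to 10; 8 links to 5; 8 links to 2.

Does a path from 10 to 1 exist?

10 has no outgoing edges, so nothing is reachable from it.

No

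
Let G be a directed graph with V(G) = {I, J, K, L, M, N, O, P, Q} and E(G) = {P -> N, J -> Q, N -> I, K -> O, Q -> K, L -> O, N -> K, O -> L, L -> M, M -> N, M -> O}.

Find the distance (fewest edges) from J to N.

6

Distance 0: J.
Distance 1: Q.
Distance 2: K.
Distance 3: O.
Distance 4: L.
Distance 5: M.
Distance 6: N — contains N.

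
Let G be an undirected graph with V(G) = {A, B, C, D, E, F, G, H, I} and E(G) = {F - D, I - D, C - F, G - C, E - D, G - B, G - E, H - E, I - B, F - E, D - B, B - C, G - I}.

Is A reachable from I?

No

Explore from I.
Distance 1: reach B, D, G.
Distance 2: reach C, E, F.
Distance 3: reach H.
The search is exhausted without reaching A; it lies in a different component.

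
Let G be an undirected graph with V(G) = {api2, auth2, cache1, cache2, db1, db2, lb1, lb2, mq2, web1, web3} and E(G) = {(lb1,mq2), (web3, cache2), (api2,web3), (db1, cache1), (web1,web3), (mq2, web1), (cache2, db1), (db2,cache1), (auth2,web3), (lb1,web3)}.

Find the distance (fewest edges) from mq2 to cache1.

Distance 0: mq2.
Distance 1: lb1, web1.
Distance 2: web3.
Distance 3: api2, auth2, cache2.
Distance 4: db1.
Distance 5: cache1 — contains cache1.

5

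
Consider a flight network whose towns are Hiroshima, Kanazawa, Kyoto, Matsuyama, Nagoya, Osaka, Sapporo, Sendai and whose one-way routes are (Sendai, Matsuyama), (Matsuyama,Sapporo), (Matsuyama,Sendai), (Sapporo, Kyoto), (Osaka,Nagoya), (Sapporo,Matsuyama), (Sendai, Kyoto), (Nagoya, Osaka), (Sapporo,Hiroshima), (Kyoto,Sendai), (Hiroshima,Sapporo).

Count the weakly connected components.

3

From Hiroshima: component {Hiroshima, Kyoto, Matsuyama, Sapporo, Sendai}.
From Kanazawa: component {Kanazawa}.
From Nagoya: component {Nagoya, Osaka}.
That's 3 components.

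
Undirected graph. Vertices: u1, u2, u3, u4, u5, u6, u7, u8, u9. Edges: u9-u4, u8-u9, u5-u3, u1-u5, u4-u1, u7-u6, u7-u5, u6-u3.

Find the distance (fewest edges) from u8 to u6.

6

Distance 0: u8.
Distance 1: u9.
Distance 2: u4.
Distance 3: u1.
Distance 4: u5.
Distance 5: u3, u7.
Distance 6: u6 — contains u6.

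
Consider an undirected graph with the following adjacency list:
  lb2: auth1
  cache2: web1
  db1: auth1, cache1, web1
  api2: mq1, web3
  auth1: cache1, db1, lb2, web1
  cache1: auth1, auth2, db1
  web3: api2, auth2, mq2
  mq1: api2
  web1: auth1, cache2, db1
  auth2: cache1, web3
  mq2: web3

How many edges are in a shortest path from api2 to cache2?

Distance 0: api2.
Distance 1: mq1, web3.
Distance 2: auth2, mq2.
Distance 3: cache1.
Distance 4: auth1, db1.
Distance 5: lb2, web1.
Distance 6: cache2 — contains cache2.

6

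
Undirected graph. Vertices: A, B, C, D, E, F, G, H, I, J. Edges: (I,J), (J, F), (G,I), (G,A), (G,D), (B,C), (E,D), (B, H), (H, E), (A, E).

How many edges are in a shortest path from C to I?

6

Distance 0: C.
Distance 1: B.
Distance 2: H.
Distance 3: E.
Distance 4: A, D.
Distance 5: G.
Distance 6: I — contains I.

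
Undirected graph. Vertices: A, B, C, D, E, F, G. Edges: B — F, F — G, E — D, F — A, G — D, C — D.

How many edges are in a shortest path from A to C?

Distance 0: A.
Distance 1: F.
Distance 2: B, G.
Distance 3: D.
Distance 4: C, E — contains C.

4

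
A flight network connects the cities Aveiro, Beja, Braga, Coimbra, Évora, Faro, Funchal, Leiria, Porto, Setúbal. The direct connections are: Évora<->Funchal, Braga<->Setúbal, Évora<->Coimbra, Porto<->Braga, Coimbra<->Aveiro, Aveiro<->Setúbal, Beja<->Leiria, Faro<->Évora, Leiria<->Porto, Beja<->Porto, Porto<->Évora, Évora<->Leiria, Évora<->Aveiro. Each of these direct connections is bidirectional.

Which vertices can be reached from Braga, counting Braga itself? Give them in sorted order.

Aveiro, Beja, Braga, Coimbra, Évora, Faro, Funchal, Leiria, Porto, Setúbal

Start at Braga.
Its neighbours: Porto, Setúbal.
Then their neighbours: Aveiro, Beja, Évora, Leiria.
Then next layer: Coimbra, Faro, Funchal.
Every vertex is now reached.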